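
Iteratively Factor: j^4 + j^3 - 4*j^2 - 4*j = (j - 2)*(j^3 + 3*j^2 + 2*j) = (j - 2)*(j + 1)*(j^2 + 2*j) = j*(j - 2)*(j + 1)*(j + 2)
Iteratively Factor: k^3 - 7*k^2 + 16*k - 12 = (k - 2)*(k^2 - 5*k + 6) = (k - 2)^2*(k - 3)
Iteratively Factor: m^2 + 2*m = (m + 2)*(m)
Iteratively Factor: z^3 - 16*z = (z - 4)*(z^2 + 4*z) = (z - 4)*(z + 4)*(z)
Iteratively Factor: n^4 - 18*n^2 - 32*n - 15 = (n + 1)*(n^3 - n^2 - 17*n - 15) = (n - 5)*(n + 1)*(n^2 + 4*n + 3) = (n - 5)*(n + 1)^2*(n + 3)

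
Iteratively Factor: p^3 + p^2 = (p)*(p^2 + p) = p^2*(p + 1)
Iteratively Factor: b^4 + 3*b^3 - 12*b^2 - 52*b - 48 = (b + 2)*(b^3 + b^2 - 14*b - 24) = (b + 2)*(b + 3)*(b^2 - 2*b - 8) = (b + 2)^2*(b + 3)*(b - 4)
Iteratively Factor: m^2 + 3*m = (m + 3)*(m)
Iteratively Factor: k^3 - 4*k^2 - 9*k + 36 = (k - 3)*(k^2 - k - 12) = (k - 4)*(k - 3)*(k + 3)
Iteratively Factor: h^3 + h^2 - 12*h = (h - 3)*(h^2 + 4*h) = h*(h - 3)*(h + 4)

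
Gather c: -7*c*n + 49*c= c*(49 - 7*n)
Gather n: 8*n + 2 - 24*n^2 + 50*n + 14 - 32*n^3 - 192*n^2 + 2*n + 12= -32*n^3 - 216*n^2 + 60*n + 28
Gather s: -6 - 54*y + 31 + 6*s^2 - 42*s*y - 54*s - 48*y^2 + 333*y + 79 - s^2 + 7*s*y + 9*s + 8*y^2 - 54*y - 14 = 5*s^2 + s*(-35*y - 45) - 40*y^2 + 225*y + 90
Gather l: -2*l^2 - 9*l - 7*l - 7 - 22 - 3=-2*l^2 - 16*l - 32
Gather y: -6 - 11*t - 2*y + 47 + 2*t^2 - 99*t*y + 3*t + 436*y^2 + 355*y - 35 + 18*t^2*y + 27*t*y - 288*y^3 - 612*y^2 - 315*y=2*t^2 - 8*t - 288*y^3 - 176*y^2 + y*(18*t^2 - 72*t + 38) + 6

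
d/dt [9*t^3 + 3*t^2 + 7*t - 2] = 27*t^2 + 6*t + 7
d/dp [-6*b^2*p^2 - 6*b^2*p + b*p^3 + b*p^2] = b*(-12*b*p - 6*b + 3*p^2 + 2*p)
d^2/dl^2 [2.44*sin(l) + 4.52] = -2.44*sin(l)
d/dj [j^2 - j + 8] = 2*j - 1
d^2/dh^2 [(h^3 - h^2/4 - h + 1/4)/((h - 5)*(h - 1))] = 57/(h^3 - 15*h^2 + 75*h - 125)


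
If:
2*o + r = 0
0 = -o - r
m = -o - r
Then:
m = 0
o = 0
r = 0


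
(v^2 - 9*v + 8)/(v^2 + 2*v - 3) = (v - 8)/(v + 3)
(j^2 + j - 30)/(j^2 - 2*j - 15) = (j + 6)/(j + 3)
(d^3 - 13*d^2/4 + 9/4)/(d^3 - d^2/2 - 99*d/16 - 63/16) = 4*(d - 1)/(4*d + 7)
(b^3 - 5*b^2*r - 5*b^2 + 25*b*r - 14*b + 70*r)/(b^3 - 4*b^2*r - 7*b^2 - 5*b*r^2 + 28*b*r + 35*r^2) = (b + 2)/(b + r)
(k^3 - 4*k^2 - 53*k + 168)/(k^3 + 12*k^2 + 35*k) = (k^2 - 11*k + 24)/(k*(k + 5))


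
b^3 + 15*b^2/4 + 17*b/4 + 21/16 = (b + 1/2)*(b + 3/2)*(b + 7/4)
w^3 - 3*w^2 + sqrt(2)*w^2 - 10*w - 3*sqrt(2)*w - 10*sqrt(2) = (w - 5)*(w + 2)*(w + sqrt(2))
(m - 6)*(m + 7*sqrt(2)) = m^2 - 6*m + 7*sqrt(2)*m - 42*sqrt(2)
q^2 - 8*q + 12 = (q - 6)*(q - 2)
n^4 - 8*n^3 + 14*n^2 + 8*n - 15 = (n - 5)*(n - 3)*(n - 1)*(n + 1)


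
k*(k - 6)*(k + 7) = k^3 + k^2 - 42*k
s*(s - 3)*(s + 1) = s^3 - 2*s^2 - 3*s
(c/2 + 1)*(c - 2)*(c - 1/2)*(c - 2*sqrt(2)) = c^4/2 - sqrt(2)*c^3 - c^3/4 - 2*c^2 + sqrt(2)*c^2/2 + c + 4*sqrt(2)*c - 2*sqrt(2)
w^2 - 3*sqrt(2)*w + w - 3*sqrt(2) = (w + 1)*(w - 3*sqrt(2))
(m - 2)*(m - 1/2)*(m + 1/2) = m^3 - 2*m^2 - m/4 + 1/2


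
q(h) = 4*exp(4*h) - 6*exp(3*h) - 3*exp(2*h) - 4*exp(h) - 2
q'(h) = 16*exp(4*h) - 18*exp(3*h) - 6*exp(2*h) - 4*exp(h)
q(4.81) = 896443936.81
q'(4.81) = 3596959881.22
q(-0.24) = -8.39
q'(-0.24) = -9.49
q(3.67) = 9127538.80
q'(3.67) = 36882733.83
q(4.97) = 1703222957.10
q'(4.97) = 6830943968.72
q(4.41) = 179876059.28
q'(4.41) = 722886770.94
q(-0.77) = -4.91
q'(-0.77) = -4.19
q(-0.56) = -5.96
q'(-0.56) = -5.89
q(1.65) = 1989.17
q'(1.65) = 9036.87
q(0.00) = -11.00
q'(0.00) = -12.00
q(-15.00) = -2.00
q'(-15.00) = 0.00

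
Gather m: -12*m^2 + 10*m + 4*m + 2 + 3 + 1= -12*m^2 + 14*m + 6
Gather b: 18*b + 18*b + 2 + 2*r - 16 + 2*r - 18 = 36*b + 4*r - 32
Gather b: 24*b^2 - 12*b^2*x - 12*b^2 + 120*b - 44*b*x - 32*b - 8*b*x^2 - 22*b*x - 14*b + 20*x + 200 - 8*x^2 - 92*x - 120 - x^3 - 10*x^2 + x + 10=b^2*(12 - 12*x) + b*(-8*x^2 - 66*x + 74) - x^3 - 18*x^2 - 71*x + 90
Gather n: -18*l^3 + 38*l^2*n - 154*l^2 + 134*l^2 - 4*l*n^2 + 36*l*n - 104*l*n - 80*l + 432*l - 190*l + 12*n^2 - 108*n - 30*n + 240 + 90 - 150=-18*l^3 - 20*l^2 + 162*l + n^2*(12 - 4*l) + n*(38*l^2 - 68*l - 138) + 180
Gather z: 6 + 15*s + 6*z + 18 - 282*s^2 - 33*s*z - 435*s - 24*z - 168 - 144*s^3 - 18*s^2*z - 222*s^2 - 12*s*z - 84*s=-144*s^3 - 504*s^2 - 504*s + z*(-18*s^2 - 45*s - 18) - 144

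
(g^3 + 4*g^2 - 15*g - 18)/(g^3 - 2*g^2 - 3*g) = (g + 6)/g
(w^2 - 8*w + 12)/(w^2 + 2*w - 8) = (w - 6)/(w + 4)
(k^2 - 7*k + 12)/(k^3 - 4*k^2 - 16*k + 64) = (k - 3)/(k^2 - 16)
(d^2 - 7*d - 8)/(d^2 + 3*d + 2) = (d - 8)/(d + 2)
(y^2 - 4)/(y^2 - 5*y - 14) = (y - 2)/(y - 7)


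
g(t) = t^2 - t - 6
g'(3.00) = 5.00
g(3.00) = 0.00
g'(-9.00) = -19.00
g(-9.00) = 84.00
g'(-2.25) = -5.50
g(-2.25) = 1.31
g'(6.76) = 12.52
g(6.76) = 32.94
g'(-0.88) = -2.76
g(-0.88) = -4.35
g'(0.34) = -0.32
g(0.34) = -6.22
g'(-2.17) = -5.34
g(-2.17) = 0.88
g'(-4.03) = -9.06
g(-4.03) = 14.27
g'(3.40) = 5.80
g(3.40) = 2.16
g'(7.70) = 14.40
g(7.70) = 45.59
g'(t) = 2*t - 1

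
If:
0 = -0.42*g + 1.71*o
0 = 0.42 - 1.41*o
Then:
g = 1.21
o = 0.30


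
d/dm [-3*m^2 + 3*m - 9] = 3 - 6*m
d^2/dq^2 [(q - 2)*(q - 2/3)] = 2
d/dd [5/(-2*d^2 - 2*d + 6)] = 5*(2*d + 1)/(2*(d^2 + d - 3)^2)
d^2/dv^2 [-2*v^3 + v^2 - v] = 2 - 12*v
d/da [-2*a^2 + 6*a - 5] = 6 - 4*a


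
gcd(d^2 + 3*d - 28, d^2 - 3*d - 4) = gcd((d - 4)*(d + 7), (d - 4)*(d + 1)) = d - 4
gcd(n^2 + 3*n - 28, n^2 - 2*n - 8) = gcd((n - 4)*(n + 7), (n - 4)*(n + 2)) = n - 4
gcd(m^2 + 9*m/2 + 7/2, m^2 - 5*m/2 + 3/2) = 1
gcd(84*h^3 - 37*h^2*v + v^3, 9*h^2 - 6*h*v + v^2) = -3*h + v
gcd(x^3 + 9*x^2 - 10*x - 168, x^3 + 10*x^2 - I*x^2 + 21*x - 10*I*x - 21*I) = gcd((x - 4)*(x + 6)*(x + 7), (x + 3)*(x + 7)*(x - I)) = x + 7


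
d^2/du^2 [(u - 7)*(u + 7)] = 2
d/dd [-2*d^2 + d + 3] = 1 - 4*d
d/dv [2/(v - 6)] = -2/(v - 6)^2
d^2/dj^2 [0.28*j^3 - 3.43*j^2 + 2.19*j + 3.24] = 1.68*j - 6.86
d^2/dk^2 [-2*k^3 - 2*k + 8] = -12*k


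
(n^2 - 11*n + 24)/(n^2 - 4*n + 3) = (n - 8)/(n - 1)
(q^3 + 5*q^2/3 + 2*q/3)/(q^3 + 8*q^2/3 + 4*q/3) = (q + 1)/(q + 2)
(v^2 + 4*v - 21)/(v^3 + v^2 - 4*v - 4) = (v^2 + 4*v - 21)/(v^3 + v^2 - 4*v - 4)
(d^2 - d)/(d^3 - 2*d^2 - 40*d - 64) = d*(1 - d)/(-d^3 + 2*d^2 + 40*d + 64)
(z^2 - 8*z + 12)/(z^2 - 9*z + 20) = (z^2 - 8*z + 12)/(z^2 - 9*z + 20)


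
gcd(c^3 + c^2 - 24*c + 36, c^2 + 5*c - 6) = c + 6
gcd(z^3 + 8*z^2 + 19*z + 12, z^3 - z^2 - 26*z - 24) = z^2 + 5*z + 4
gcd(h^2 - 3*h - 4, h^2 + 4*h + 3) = h + 1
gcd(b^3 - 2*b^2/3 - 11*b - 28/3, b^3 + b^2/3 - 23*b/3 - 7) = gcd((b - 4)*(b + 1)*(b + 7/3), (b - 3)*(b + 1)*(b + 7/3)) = b^2 + 10*b/3 + 7/3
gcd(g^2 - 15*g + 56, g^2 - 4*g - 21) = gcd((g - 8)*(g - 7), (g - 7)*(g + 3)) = g - 7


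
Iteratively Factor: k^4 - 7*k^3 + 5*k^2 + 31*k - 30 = (k - 3)*(k^3 - 4*k^2 - 7*k + 10) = (k - 3)*(k - 1)*(k^2 - 3*k - 10) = (k - 5)*(k - 3)*(k - 1)*(k + 2)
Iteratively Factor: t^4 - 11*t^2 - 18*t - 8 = (t + 1)*(t^3 - t^2 - 10*t - 8) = (t - 4)*(t + 1)*(t^2 + 3*t + 2) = (t - 4)*(t + 1)^2*(t + 2)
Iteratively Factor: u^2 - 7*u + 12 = (u - 4)*(u - 3)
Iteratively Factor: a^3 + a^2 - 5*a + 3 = (a - 1)*(a^2 + 2*a - 3) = (a - 1)^2*(a + 3)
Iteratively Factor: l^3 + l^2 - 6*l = (l - 2)*(l^2 + 3*l) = (l - 2)*(l + 3)*(l)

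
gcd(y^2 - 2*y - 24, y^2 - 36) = y - 6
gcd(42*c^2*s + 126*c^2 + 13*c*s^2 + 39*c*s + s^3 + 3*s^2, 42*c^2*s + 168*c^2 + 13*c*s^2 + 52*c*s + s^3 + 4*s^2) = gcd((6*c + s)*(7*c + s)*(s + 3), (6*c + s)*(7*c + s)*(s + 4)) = 42*c^2 + 13*c*s + s^2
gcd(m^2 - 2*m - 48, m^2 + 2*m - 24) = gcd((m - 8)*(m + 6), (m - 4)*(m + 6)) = m + 6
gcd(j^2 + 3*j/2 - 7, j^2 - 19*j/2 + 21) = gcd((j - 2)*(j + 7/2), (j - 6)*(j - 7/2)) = 1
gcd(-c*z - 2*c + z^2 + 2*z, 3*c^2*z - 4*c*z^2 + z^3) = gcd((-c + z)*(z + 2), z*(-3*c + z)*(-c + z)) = -c + z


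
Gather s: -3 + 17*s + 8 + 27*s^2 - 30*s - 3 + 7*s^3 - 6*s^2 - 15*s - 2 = 7*s^3 + 21*s^2 - 28*s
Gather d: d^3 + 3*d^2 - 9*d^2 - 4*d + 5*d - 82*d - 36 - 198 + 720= d^3 - 6*d^2 - 81*d + 486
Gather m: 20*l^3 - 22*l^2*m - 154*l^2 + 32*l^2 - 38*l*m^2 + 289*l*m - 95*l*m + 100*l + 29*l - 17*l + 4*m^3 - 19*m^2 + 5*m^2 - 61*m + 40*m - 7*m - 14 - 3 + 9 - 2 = 20*l^3 - 122*l^2 + 112*l + 4*m^3 + m^2*(-38*l - 14) + m*(-22*l^2 + 194*l - 28) - 10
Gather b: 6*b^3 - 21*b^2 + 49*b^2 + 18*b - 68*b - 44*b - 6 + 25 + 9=6*b^3 + 28*b^2 - 94*b + 28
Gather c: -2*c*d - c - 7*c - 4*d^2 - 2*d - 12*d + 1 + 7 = c*(-2*d - 8) - 4*d^2 - 14*d + 8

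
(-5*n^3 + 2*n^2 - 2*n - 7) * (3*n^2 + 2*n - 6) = -15*n^5 - 4*n^4 + 28*n^3 - 37*n^2 - 2*n + 42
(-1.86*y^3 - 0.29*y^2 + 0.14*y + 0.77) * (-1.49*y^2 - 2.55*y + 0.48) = 2.7714*y^5 + 5.1751*y^4 - 0.3619*y^3 - 1.6435*y^2 - 1.8963*y + 0.3696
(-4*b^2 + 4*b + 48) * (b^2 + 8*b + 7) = -4*b^4 - 28*b^3 + 52*b^2 + 412*b + 336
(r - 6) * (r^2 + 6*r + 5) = r^3 - 31*r - 30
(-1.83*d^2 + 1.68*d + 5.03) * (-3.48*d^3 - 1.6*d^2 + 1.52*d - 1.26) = 6.3684*d^5 - 2.9184*d^4 - 22.974*d^3 - 3.1886*d^2 + 5.5288*d - 6.3378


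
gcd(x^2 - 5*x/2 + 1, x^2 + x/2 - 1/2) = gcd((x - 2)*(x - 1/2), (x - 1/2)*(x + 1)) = x - 1/2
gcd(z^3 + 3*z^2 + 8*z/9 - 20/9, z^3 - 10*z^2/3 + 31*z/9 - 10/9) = z - 2/3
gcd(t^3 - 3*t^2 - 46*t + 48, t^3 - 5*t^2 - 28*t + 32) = t^2 - 9*t + 8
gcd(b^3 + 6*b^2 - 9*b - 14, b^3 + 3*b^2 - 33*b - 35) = b^2 + 8*b + 7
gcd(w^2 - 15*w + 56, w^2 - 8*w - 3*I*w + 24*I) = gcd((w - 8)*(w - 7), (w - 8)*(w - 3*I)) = w - 8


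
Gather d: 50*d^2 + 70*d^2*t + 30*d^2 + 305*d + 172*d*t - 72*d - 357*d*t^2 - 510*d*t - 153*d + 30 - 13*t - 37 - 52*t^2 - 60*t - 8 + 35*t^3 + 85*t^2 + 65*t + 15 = d^2*(70*t + 80) + d*(-357*t^2 - 338*t + 80) + 35*t^3 + 33*t^2 - 8*t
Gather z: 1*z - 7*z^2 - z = -7*z^2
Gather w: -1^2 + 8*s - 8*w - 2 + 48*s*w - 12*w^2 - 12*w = 8*s - 12*w^2 + w*(48*s - 20) - 3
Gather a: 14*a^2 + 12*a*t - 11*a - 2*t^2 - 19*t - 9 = 14*a^2 + a*(12*t - 11) - 2*t^2 - 19*t - 9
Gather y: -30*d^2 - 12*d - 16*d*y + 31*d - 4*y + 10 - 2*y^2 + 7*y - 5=-30*d^2 + 19*d - 2*y^2 + y*(3 - 16*d) + 5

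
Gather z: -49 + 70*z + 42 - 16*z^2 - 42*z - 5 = -16*z^2 + 28*z - 12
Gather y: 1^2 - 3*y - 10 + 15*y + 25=12*y + 16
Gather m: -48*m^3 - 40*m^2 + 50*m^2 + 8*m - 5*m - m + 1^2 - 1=-48*m^3 + 10*m^2 + 2*m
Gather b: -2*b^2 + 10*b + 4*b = -2*b^2 + 14*b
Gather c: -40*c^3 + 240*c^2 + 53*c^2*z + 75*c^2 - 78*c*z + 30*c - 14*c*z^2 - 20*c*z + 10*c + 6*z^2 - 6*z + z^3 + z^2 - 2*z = -40*c^3 + c^2*(53*z + 315) + c*(-14*z^2 - 98*z + 40) + z^3 + 7*z^2 - 8*z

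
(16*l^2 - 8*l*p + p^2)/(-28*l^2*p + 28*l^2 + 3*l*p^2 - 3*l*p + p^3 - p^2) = (-4*l + p)/(7*l*p - 7*l + p^2 - p)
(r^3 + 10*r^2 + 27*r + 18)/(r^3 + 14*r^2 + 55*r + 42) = (r + 3)/(r + 7)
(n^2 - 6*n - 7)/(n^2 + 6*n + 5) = (n - 7)/(n + 5)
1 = 1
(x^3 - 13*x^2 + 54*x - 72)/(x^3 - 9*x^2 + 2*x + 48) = (x^2 - 10*x + 24)/(x^2 - 6*x - 16)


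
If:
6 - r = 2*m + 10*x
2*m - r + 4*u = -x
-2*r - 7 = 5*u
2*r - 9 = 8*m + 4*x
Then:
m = -713/252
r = -157/42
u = 2/21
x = 97/63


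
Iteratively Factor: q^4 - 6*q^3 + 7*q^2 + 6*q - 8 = (q + 1)*(q^3 - 7*q^2 + 14*q - 8) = (q - 2)*(q + 1)*(q^2 - 5*q + 4) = (q - 4)*(q - 2)*(q + 1)*(q - 1)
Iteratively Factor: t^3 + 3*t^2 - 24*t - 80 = (t + 4)*(t^2 - t - 20) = (t + 4)^2*(t - 5)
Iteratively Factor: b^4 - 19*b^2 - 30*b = (b + 3)*(b^3 - 3*b^2 - 10*b) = b*(b + 3)*(b^2 - 3*b - 10) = b*(b + 2)*(b + 3)*(b - 5)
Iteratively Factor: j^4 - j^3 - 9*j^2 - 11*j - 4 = (j + 1)*(j^3 - 2*j^2 - 7*j - 4) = (j + 1)^2*(j^2 - 3*j - 4) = (j - 4)*(j + 1)^2*(j + 1)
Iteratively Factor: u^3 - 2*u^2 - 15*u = (u + 3)*(u^2 - 5*u) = u*(u + 3)*(u - 5)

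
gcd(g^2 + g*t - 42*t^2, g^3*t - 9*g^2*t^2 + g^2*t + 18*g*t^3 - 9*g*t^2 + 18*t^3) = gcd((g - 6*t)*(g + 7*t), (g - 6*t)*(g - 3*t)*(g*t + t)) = -g + 6*t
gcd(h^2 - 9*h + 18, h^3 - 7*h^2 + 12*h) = h - 3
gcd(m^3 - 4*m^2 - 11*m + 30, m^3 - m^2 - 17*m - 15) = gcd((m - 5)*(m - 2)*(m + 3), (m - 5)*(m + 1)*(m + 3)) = m^2 - 2*m - 15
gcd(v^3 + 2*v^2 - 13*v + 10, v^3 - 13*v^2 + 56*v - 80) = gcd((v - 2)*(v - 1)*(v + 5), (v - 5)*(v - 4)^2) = 1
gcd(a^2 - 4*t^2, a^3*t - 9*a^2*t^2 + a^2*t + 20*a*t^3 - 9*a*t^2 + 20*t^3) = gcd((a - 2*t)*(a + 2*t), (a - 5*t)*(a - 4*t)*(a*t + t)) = 1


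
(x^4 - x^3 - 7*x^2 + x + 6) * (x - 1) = x^5 - 2*x^4 - 6*x^3 + 8*x^2 + 5*x - 6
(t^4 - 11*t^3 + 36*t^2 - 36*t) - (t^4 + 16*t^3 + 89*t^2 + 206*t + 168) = -27*t^3 - 53*t^2 - 242*t - 168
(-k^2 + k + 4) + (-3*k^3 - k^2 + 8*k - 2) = -3*k^3 - 2*k^2 + 9*k + 2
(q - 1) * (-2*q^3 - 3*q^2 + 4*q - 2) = -2*q^4 - q^3 + 7*q^2 - 6*q + 2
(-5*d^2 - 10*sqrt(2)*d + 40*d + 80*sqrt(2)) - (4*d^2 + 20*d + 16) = -9*d^2 - 10*sqrt(2)*d + 20*d - 16 + 80*sqrt(2)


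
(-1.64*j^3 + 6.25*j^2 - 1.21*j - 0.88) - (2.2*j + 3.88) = -1.64*j^3 + 6.25*j^2 - 3.41*j - 4.76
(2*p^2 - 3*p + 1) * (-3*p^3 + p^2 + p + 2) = -6*p^5 + 11*p^4 - 4*p^3 + 2*p^2 - 5*p + 2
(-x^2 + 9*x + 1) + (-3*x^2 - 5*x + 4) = -4*x^2 + 4*x + 5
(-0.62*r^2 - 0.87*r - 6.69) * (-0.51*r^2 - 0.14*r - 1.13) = 0.3162*r^4 + 0.5305*r^3 + 4.2343*r^2 + 1.9197*r + 7.5597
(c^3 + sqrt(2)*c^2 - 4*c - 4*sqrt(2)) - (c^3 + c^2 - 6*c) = -c^2 + sqrt(2)*c^2 + 2*c - 4*sqrt(2)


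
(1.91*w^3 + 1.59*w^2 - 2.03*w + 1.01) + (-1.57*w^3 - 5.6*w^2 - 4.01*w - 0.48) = 0.34*w^3 - 4.01*w^2 - 6.04*w + 0.53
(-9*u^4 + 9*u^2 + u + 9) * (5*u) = -45*u^5 + 45*u^3 + 5*u^2 + 45*u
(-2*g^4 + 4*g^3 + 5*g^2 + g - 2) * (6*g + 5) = -12*g^5 + 14*g^4 + 50*g^3 + 31*g^2 - 7*g - 10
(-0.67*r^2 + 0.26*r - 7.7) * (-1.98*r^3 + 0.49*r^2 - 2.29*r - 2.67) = 1.3266*r^5 - 0.8431*r^4 + 16.9077*r^3 - 2.5795*r^2 + 16.9388*r + 20.559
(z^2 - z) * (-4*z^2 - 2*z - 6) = -4*z^4 + 2*z^3 - 4*z^2 + 6*z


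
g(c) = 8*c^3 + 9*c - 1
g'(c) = 24*c^2 + 9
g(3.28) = 310.82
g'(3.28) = 267.20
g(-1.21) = -26.06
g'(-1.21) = 44.14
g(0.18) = 0.67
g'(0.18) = 9.78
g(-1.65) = -51.79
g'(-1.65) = 74.34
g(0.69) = 7.84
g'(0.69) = 20.43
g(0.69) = 7.84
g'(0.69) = 20.43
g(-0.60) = -8.13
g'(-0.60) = 17.64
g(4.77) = 910.18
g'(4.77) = 555.07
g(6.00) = 1781.00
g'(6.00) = 873.00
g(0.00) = -1.00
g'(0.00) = 9.00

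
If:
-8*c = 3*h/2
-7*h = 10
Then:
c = 15/56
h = -10/7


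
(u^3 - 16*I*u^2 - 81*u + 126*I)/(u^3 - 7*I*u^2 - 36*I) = (u - 7*I)/(u + 2*I)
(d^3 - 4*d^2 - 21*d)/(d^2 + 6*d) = (d^2 - 4*d - 21)/(d + 6)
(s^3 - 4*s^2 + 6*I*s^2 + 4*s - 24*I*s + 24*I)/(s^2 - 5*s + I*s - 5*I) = (s^3 + s^2*(-4 + 6*I) + s*(4 - 24*I) + 24*I)/(s^2 + s*(-5 + I) - 5*I)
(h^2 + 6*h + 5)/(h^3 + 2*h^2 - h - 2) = (h + 5)/(h^2 + h - 2)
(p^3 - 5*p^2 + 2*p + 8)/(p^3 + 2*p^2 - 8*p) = (p^2 - 3*p - 4)/(p*(p + 4))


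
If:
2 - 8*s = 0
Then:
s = 1/4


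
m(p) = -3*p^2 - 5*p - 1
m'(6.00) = -41.00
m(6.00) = -139.00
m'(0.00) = -5.00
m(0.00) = -1.00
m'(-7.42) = 39.52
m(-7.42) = -129.07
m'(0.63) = -8.78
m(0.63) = -5.34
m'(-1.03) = 1.18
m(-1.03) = 0.97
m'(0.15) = -5.90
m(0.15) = -1.82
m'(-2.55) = 10.30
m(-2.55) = -7.76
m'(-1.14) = 1.84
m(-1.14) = 0.80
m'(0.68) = -9.08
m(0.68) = -5.79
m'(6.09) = -41.54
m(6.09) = -142.71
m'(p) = -6*p - 5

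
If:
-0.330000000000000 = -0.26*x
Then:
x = 1.27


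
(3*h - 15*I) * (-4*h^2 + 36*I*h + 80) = -12*h^3 + 168*I*h^2 + 780*h - 1200*I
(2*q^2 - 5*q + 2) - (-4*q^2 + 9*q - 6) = 6*q^2 - 14*q + 8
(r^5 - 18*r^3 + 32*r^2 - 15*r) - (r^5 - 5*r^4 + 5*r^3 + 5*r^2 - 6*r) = 5*r^4 - 23*r^3 + 27*r^2 - 9*r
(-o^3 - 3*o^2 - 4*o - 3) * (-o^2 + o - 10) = o^5 + 2*o^4 + 11*o^3 + 29*o^2 + 37*o + 30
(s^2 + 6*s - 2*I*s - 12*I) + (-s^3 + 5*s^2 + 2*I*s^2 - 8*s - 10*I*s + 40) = -s^3 + 6*s^2 + 2*I*s^2 - 2*s - 12*I*s + 40 - 12*I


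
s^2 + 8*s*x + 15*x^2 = (s + 3*x)*(s + 5*x)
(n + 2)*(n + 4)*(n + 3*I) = n^3 + 6*n^2 + 3*I*n^2 + 8*n + 18*I*n + 24*I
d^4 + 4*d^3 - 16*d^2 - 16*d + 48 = (d - 2)^2*(d + 2)*(d + 6)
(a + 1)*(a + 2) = a^2 + 3*a + 2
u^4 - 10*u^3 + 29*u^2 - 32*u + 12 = (u - 6)*(u - 2)*(u - 1)^2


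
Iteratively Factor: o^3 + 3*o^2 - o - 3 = (o - 1)*(o^2 + 4*o + 3) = (o - 1)*(o + 1)*(o + 3)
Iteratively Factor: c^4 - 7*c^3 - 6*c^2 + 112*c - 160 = (c + 4)*(c^3 - 11*c^2 + 38*c - 40) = (c - 2)*(c + 4)*(c^2 - 9*c + 20) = (c - 5)*(c - 2)*(c + 4)*(c - 4)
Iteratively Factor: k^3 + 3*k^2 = (k)*(k^2 + 3*k) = k*(k + 3)*(k)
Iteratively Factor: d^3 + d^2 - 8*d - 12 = (d + 2)*(d^2 - d - 6) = (d - 3)*(d + 2)*(d + 2)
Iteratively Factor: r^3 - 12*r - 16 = (r + 2)*(r^2 - 2*r - 8) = (r + 2)^2*(r - 4)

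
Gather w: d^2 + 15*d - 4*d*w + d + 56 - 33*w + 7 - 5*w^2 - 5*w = d^2 + 16*d - 5*w^2 + w*(-4*d - 38) + 63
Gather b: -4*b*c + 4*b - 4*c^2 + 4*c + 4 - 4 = b*(4 - 4*c) - 4*c^2 + 4*c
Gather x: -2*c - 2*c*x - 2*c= -2*c*x - 4*c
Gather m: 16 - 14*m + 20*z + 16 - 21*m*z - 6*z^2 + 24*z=m*(-21*z - 14) - 6*z^2 + 44*z + 32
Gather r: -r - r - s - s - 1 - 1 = -2*r - 2*s - 2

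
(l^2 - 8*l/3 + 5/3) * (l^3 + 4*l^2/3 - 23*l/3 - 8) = l^5 - 4*l^4/3 - 86*l^3/9 + 44*l^2/3 + 77*l/9 - 40/3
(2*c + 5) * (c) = 2*c^2 + 5*c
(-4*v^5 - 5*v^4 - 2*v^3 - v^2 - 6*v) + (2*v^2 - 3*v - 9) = -4*v^5 - 5*v^4 - 2*v^3 + v^2 - 9*v - 9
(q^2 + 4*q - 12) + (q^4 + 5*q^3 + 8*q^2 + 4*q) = q^4 + 5*q^3 + 9*q^2 + 8*q - 12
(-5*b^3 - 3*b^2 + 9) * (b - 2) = -5*b^4 + 7*b^3 + 6*b^2 + 9*b - 18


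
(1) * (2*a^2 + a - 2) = 2*a^2 + a - 2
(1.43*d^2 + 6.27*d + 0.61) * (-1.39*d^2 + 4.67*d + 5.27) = -1.9877*d^4 - 2.0372*d^3 + 35.9691*d^2 + 35.8916*d + 3.2147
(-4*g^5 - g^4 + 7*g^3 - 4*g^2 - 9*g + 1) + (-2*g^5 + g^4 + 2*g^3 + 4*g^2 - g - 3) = -6*g^5 + 9*g^3 - 10*g - 2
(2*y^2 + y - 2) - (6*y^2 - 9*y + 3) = -4*y^2 + 10*y - 5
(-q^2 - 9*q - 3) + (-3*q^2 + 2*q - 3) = -4*q^2 - 7*q - 6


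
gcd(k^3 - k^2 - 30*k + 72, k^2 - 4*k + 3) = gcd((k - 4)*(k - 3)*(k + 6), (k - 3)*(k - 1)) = k - 3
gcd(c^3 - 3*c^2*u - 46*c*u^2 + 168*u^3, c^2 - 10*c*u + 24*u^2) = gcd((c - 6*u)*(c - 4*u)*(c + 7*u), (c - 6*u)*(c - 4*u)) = c^2 - 10*c*u + 24*u^2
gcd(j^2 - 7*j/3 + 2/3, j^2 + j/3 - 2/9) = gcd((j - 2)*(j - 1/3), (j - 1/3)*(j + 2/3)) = j - 1/3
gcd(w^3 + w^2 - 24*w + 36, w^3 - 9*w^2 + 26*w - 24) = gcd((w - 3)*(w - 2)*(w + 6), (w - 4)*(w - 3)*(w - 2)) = w^2 - 5*w + 6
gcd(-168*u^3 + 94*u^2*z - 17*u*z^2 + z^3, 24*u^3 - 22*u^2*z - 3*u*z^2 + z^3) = -6*u + z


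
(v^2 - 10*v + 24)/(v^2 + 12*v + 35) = (v^2 - 10*v + 24)/(v^2 + 12*v + 35)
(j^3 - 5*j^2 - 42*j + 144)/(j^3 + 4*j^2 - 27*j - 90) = (j^2 - 11*j + 24)/(j^2 - 2*j - 15)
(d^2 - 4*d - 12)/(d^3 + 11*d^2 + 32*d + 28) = (d - 6)/(d^2 + 9*d + 14)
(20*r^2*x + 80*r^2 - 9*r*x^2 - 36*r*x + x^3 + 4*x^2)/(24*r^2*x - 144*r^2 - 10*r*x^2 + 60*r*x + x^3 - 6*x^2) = (-5*r*x - 20*r + x^2 + 4*x)/(-6*r*x + 36*r + x^2 - 6*x)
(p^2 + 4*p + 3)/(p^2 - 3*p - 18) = (p + 1)/(p - 6)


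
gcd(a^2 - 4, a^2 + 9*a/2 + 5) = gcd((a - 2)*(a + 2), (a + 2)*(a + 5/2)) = a + 2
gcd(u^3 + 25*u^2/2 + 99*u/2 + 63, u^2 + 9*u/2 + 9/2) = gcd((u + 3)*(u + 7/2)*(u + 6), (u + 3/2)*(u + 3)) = u + 3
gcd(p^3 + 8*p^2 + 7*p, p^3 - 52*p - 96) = 1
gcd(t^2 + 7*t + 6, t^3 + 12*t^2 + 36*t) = t + 6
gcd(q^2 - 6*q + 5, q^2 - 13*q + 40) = q - 5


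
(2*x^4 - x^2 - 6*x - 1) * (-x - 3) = -2*x^5 - 6*x^4 + x^3 + 9*x^2 + 19*x + 3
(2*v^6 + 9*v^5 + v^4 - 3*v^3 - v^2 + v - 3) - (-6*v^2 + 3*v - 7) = 2*v^6 + 9*v^5 + v^4 - 3*v^3 + 5*v^2 - 2*v + 4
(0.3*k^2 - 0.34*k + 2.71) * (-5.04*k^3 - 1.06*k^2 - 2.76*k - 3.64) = -1.512*k^5 + 1.3956*k^4 - 14.126*k^3 - 3.0262*k^2 - 6.242*k - 9.8644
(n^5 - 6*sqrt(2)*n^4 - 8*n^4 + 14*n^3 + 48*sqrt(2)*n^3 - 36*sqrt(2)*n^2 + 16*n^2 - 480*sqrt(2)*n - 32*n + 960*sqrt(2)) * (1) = n^5 - 6*sqrt(2)*n^4 - 8*n^4 + 14*n^3 + 48*sqrt(2)*n^3 - 36*sqrt(2)*n^2 + 16*n^2 - 480*sqrt(2)*n - 32*n + 960*sqrt(2)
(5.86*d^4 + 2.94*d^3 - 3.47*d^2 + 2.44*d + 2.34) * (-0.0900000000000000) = -0.5274*d^4 - 0.2646*d^3 + 0.3123*d^2 - 0.2196*d - 0.2106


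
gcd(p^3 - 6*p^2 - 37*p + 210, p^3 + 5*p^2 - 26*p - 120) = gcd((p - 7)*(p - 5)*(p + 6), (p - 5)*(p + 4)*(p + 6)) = p^2 + p - 30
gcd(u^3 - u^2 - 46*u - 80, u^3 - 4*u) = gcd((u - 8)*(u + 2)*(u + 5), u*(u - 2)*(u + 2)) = u + 2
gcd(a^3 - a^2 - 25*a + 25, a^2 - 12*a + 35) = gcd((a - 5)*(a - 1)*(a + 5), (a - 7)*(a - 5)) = a - 5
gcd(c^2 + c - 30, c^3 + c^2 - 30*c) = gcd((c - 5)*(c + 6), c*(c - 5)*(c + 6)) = c^2 + c - 30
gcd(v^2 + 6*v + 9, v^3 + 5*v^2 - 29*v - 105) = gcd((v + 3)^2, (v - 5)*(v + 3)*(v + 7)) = v + 3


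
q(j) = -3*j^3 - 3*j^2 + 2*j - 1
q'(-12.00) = -1222.00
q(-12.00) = 4727.00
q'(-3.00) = -61.00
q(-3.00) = 47.00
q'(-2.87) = -54.91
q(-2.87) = 39.47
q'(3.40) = -122.44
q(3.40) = -146.79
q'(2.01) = -46.42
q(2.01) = -33.46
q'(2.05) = -48.12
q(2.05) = -35.35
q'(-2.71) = -47.84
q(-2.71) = 31.26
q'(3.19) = -108.72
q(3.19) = -122.53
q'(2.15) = -52.50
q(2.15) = -40.38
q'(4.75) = -229.56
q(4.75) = -380.70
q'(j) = -9*j^2 - 6*j + 2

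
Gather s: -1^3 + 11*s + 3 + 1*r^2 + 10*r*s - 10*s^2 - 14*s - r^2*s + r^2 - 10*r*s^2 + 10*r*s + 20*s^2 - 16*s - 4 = 2*r^2 + s^2*(10 - 10*r) + s*(-r^2 + 20*r - 19) - 2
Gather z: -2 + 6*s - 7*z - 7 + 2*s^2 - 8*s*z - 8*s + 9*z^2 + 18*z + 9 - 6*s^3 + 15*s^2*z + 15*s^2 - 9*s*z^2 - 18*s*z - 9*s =-6*s^3 + 17*s^2 - 11*s + z^2*(9 - 9*s) + z*(15*s^2 - 26*s + 11)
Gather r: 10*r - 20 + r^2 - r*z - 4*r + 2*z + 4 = r^2 + r*(6 - z) + 2*z - 16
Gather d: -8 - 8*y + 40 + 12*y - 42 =4*y - 10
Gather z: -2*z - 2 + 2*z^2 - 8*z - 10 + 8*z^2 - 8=10*z^2 - 10*z - 20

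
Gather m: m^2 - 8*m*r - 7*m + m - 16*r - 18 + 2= m^2 + m*(-8*r - 6) - 16*r - 16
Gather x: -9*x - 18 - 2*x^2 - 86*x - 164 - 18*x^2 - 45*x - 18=-20*x^2 - 140*x - 200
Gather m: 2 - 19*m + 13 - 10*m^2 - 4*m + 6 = -10*m^2 - 23*m + 21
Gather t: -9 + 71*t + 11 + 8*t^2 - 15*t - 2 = 8*t^2 + 56*t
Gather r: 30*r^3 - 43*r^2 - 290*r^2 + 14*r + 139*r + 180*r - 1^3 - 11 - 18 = 30*r^3 - 333*r^2 + 333*r - 30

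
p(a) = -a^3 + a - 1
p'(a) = 1 - 3*a^2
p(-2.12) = 6.41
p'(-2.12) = -12.48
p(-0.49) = -1.37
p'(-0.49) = 0.28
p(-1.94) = 4.36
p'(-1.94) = -10.29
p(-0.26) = -1.24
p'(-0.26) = 0.80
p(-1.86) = 3.57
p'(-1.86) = -9.38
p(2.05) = -7.57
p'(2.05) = -11.61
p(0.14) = -0.86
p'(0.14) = 0.94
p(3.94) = -58.22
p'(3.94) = -45.57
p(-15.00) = 3359.00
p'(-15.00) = -674.00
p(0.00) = -1.00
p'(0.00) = 1.00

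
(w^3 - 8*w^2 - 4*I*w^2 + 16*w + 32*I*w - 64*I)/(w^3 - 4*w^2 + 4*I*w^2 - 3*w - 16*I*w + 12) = (w^2 - 4*w*(1 + I) + 16*I)/(w^2 + 4*I*w - 3)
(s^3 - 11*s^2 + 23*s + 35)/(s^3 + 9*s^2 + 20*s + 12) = (s^2 - 12*s + 35)/(s^2 + 8*s + 12)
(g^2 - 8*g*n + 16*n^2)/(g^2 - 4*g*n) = (g - 4*n)/g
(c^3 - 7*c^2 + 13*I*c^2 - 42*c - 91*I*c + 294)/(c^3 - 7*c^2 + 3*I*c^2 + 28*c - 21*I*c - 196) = (c + 6*I)/(c - 4*I)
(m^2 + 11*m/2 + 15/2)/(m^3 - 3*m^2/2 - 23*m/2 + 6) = (2*m + 5)/(2*m^2 - 9*m + 4)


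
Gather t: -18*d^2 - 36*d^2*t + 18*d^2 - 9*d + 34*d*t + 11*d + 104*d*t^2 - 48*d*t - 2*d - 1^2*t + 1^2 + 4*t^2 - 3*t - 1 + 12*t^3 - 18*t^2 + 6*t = 12*t^3 + t^2*(104*d - 14) + t*(-36*d^2 - 14*d + 2)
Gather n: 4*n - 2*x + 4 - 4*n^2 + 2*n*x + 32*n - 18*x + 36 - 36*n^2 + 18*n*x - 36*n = -40*n^2 + 20*n*x - 20*x + 40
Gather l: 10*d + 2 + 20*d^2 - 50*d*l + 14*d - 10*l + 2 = 20*d^2 + 24*d + l*(-50*d - 10) + 4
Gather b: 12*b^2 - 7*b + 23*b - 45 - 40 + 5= 12*b^2 + 16*b - 80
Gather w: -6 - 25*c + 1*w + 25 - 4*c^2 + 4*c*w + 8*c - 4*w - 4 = -4*c^2 - 17*c + w*(4*c - 3) + 15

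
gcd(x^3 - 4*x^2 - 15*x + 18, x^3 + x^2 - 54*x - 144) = x + 3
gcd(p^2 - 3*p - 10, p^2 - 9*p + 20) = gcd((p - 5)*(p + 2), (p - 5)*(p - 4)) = p - 5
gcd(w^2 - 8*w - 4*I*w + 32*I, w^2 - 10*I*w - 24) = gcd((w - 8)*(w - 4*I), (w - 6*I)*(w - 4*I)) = w - 4*I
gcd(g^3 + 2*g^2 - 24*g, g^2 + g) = g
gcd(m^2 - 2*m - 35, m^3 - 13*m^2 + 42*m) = m - 7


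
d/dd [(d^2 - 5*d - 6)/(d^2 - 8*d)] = 3*(-d^2 + 4*d - 16)/(d^2*(d^2 - 16*d + 64))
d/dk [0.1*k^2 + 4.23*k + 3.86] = 0.2*k + 4.23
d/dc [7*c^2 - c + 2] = 14*c - 1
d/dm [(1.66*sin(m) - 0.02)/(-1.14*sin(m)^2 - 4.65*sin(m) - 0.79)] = (1.8924*sin(m)^2 - 0.0456000000000003*sin(m) - 1.4044)*cos(m)/(1.2996*sin(m)^4 + 10.602*sin(m)^3 + 23.4237*sin(m)^2 + 7.347*sin(m) + 0.6241)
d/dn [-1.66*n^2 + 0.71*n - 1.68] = 0.71 - 3.32*n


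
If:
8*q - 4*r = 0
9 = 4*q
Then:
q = 9/4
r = 9/2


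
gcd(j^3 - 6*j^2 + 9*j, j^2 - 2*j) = j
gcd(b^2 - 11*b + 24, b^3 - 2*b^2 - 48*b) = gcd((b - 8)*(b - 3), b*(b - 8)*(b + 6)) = b - 8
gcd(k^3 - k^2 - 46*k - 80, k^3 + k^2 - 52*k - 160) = k^2 - 3*k - 40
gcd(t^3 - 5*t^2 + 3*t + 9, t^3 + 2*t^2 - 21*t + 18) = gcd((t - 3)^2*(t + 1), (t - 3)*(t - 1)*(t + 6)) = t - 3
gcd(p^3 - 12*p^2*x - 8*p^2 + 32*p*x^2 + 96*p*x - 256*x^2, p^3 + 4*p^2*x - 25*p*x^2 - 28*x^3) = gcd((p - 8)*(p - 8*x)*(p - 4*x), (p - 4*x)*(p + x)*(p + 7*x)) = -p + 4*x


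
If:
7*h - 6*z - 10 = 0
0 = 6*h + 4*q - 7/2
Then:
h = 6*z/7 + 10/7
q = -9*z/7 - 71/56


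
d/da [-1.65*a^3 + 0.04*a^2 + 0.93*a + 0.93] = -4.95*a^2 + 0.08*a + 0.93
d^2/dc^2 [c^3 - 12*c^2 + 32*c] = 6*c - 24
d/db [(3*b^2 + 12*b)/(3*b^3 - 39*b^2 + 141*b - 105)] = (-b^4 - 8*b^3 + 99*b^2 - 70*b - 140)/(b^6 - 26*b^5 + 263*b^4 - 1292*b^3 + 3119*b^2 - 3290*b + 1225)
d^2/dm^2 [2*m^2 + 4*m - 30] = 4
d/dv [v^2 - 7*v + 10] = 2*v - 7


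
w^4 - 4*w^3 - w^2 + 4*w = w*(w - 4)*(w - 1)*(w + 1)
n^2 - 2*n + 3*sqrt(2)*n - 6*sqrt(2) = (n - 2)*(n + 3*sqrt(2))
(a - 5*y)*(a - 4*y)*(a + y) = a^3 - 8*a^2*y + 11*a*y^2 + 20*y^3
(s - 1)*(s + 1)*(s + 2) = s^3 + 2*s^2 - s - 2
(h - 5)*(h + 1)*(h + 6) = h^3 + 2*h^2 - 29*h - 30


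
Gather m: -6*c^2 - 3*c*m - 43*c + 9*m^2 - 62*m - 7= -6*c^2 - 43*c + 9*m^2 + m*(-3*c - 62) - 7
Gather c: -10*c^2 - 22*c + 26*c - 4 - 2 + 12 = -10*c^2 + 4*c + 6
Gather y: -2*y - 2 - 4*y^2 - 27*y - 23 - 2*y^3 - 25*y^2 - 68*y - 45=-2*y^3 - 29*y^2 - 97*y - 70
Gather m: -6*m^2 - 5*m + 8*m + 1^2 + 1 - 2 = -6*m^2 + 3*m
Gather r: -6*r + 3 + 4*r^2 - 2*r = 4*r^2 - 8*r + 3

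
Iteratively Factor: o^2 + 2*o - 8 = (o + 4)*(o - 2)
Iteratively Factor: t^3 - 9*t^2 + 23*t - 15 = (t - 1)*(t^2 - 8*t + 15) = (t - 3)*(t - 1)*(t - 5)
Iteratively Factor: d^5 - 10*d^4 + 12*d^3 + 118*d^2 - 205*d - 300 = (d - 5)*(d^4 - 5*d^3 - 13*d^2 + 53*d + 60) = (d - 5)*(d - 4)*(d^3 - d^2 - 17*d - 15) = (d - 5)*(d - 4)*(d + 3)*(d^2 - 4*d - 5) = (d - 5)*(d - 4)*(d + 1)*(d + 3)*(d - 5)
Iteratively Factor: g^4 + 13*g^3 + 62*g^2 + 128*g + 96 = (g + 4)*(g^3 + 9*g^2 + 26*g + 24) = (g + 2)*(g + 4)*(g^2 + 7*g + 12) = (g + 2)*(g + 3)*(g + 4)*(g + 4)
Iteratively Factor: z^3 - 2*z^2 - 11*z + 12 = (z - 1)*(z^2 - z - 12) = (z - 1)*(z + 3)*(z - 4)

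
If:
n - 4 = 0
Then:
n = 4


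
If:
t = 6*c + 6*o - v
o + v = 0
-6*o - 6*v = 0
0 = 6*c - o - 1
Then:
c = 1/6 - v/6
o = -v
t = 1 - 8*v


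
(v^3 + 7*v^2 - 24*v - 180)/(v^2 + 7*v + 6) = (v^2 + v - 30)/(v + 1)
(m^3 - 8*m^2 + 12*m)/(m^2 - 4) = m*(m - 6)/(m + 2)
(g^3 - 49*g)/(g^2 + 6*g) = (g^2 - 49)/(g + 6)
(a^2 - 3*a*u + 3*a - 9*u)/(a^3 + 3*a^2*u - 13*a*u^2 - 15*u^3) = (a + 3)/(a^2 + 6*a*u + 5*u^2)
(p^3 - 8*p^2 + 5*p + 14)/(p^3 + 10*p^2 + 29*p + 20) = (p^2 - 9*p + 14)/(p^2 + 9*p + 20)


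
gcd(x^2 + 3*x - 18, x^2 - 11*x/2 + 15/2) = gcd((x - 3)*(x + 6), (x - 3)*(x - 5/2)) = x - 3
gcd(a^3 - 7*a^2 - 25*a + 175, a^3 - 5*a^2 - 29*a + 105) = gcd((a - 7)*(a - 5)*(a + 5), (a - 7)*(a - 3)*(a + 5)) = a^2 - 2*a - 35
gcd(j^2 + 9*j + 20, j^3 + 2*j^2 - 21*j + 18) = 1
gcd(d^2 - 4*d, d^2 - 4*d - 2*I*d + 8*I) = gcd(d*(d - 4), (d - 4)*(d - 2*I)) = d - 4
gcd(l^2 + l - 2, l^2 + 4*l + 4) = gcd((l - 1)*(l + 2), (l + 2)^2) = l + 2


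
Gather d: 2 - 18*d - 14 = -18*d - 12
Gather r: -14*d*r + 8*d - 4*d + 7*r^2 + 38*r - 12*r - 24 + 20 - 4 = 4*d + 7*r^2 + r*(26 - 14*d) - 8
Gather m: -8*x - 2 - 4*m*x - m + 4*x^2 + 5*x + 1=m*(-4*x - 1) + 4*x^2 - 3*x - 1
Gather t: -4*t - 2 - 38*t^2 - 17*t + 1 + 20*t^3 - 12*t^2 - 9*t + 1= 20*t^3 - 50*t^2 - 30*t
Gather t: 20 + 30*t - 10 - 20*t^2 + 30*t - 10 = -20*t^2 + 60*t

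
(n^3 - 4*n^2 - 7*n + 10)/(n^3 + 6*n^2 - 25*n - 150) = (n^2 + n - 2)/(n^2 + 11*n + 30)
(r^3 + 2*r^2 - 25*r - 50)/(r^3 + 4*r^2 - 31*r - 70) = (r + 5)/(r + 7)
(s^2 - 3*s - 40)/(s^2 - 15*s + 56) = (s + 5)/(s - 7)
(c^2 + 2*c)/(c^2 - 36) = c*(c + 2)/(c^2 - 36)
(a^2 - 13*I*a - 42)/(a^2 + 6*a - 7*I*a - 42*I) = (a - 6*I)/(a + 6)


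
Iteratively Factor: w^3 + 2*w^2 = (w)*(w^2 + 2*w) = w^2*(w + 2)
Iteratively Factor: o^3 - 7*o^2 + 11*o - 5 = (o - 1)*(o^2 - 6*o + 5) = (o - 5)*(o - 1)*(o - 1)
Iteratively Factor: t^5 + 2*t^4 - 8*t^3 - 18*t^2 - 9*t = (t)*(t^4 + 2*t^3 - 8*t^2 - 18*t - 9) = t*(t + 1)*(t^3 + t^2 - 9*t - 9) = t*(t - 3)*(t + 1)*(t^2 + 4*t + 3) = t*(t - 3)*(t + 1)*(t + 3)*(t + 1)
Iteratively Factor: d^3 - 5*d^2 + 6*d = (d - 3)*(d^2 - 2*d) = (d - 3)*(d - 2)*(d)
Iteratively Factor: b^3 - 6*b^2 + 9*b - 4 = (b - 1)*(b^2 - 5*b + 4) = (b - 4)*(b - 1)*(b - 1)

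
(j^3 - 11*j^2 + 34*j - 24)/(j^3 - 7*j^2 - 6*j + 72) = (j - 1)/(j + 3)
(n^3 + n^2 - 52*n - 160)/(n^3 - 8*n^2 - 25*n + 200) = (n + 4)/(n - 5)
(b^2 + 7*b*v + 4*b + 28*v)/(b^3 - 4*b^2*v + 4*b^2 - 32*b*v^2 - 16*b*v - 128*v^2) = (-b - 7*v)/(-b^2 + 4*b*v + 32*v^2)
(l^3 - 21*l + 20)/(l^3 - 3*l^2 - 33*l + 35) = (l - 4)/(l - 7)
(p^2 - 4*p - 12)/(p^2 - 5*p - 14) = (p - 6)/(p - 7)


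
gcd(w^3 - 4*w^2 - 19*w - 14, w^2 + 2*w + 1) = w + 1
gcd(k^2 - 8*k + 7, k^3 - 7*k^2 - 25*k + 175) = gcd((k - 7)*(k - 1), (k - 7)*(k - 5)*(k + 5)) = k - 7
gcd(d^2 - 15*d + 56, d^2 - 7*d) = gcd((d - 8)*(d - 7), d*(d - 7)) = d - 7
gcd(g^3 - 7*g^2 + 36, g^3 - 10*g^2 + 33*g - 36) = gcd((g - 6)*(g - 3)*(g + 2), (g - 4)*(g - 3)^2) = g - 3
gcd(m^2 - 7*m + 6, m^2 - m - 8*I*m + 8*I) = m - 1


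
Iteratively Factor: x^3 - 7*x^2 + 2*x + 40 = (x - 4)*(x^2 - 3*x - 10) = (x - 5)*(x - 4)*(x + 2)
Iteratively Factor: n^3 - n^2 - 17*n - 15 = (n + 1)*(n^2 - 2*n - 15) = (n - 5)*(n + 1)*(n + 3)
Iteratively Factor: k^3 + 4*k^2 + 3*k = (k + 3)*(k^2 + k) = (k + 1)*(k + 3)*(k)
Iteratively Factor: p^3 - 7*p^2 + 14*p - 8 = (p - 1)*(p^2 - 6*p + 8) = (p - 2)*(p - 1)*(p - 4)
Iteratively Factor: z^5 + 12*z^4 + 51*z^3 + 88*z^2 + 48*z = (z)*(z^4 + 12*z^3 + 51*z^2 + 88*z + 48) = z*(z + 4)*(z^3 + 8*z^2 + 19*z + 12) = z*(z + 4)^2*(z^2 + 4*z + 3) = z*(z + 3)*(z + 4)^2*(z + 1)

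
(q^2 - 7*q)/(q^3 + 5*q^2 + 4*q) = (q - 7)/(q^2 + 5*q + 4)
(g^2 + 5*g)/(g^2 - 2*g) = (g + 5)/(g - 2)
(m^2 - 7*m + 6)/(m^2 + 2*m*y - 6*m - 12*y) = (m - 1)/(m + 2*y)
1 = 1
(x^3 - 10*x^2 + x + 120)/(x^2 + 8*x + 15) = (x^2 - 13*x + 40)/(x + 5)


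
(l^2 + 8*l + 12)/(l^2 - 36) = (l + 2)/(l - 6)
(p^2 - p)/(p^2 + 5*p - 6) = p/(p + 6)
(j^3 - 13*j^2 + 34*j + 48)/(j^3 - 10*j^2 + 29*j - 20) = (j^3 - 13*j^2 + 34*j + 48)/(j^3 - 10*j^2 + 29*j - 20)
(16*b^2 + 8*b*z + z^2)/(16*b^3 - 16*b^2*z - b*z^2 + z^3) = (4*b + z)/(4*b^2 - 5*b*z + z^2)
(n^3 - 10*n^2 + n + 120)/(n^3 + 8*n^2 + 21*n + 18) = (n^2 - 13*n + 40)/(n^2 + 5*n + 6)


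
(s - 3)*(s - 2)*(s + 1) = s^3 - 4*s^2 + s + 6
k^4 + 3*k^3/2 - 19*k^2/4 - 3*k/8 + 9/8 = (k - 3/2)*(k - 1/2)*(k + 1/2)*(k + 3)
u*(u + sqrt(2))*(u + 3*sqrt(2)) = u^3 + 4*sqrt(2)*u^2 + 6*u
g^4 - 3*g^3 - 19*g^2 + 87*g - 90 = (g - 3)^2*(g - 2)*(g + 5)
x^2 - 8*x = x*(x - 8)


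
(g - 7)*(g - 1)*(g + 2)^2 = g^4 - 4*g^3 - 21*g^2 - 4*g + 28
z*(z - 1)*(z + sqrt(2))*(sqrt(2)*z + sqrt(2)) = sqrt(2)*z^4 + 2*z^3 - sqrt(2)*z^2 - 2*z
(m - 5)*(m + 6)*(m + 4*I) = m^3 + m^2 + 4*I*m^2 - 30*m + 4*I*m - 120*I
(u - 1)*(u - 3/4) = u^2 - 7*u/4 + 3/4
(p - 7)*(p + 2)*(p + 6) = p^3 + p^2 - 44*p - 84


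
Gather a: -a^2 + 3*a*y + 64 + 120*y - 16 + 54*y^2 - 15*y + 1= -a^2 + 3*a*y + 54*y^2 + 105*y + 49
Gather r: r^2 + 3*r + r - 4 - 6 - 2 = r^2 + 4*r - 12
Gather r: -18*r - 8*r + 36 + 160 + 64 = 260 - 26*r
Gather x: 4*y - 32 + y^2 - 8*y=y^2 - 4*y - 32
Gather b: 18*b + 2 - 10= 18*b - 8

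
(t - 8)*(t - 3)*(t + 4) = t^3 - 7*t^2 - 20*t + 96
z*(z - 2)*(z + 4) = z^3 + 2*z^2 - 8*z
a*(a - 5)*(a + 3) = a^3 - 2*a^2 - 15*a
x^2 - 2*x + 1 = (x - 1)^2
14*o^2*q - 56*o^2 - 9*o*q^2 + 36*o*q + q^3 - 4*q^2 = (-7*o + q)*(-2*o + q)*(q - 4)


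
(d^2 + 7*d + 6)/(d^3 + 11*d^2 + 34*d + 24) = 1/(d + 4)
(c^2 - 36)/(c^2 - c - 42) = (c - 6)/(c - 7)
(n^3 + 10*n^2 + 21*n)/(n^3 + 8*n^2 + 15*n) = (n + 7)/(n + 5)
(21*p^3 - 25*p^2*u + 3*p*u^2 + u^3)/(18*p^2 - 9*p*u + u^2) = (7*p^2 - 6*p*u - u^2)/(6*p - u)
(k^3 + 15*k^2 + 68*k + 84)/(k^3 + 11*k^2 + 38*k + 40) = (k^2 + 13*k + 42)/(k^2 + 9*k + 20)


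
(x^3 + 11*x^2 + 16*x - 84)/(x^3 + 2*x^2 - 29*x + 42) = (x + 6)/(x - 3)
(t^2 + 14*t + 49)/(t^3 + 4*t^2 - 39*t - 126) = (t + 7)/(t^2 - 3*t - 18)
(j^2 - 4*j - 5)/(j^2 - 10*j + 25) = (j + 1)/(j - 5)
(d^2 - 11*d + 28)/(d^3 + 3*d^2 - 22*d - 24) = (d - 7)/(d^2 + 7*d + 6)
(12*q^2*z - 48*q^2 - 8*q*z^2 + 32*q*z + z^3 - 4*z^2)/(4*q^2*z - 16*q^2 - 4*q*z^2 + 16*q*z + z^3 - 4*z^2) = (-6*q + z)/(-2*q + z)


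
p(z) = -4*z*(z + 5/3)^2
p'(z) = -4*z*(2*z + 10/3) - 4*(z + 5/3)^2 = -12*z^2 - 80*z/3 - 100/9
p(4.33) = -622.83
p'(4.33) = -351.56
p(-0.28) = 2.15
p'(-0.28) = -4.59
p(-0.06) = 0.62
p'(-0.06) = -9.55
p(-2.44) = 5.84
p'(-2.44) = -17.49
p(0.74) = -17.14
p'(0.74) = -37.42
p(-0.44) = 2.65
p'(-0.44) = -1.70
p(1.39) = -51.95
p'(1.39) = -71.36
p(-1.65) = 0.00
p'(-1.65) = 0.22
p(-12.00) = 5125.33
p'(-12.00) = -1419.11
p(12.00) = -8965.33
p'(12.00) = -2059.11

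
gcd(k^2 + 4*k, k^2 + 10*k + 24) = k + 4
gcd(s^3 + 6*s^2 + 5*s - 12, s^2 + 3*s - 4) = s^2 + 3*s - 4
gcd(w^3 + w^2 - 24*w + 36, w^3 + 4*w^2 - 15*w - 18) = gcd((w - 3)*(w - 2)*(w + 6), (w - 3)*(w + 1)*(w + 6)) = w^2 + 3*w - 18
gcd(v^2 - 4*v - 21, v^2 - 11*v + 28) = v - 7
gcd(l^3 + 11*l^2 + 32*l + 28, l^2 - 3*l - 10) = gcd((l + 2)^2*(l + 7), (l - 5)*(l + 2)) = l + 2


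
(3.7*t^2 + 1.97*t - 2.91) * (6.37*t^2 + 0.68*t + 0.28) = 23.569*t^4 + 15.0649*t^3 - 16.1611*t^2 - 1.4272*t - 0.8148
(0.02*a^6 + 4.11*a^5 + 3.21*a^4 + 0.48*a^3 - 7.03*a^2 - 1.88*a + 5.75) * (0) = 0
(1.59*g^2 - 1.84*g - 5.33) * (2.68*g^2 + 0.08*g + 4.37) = 4.2612*g^4 - 4.804*g^3 - 7.4833*g^2 - 8.4672*g - 23.2921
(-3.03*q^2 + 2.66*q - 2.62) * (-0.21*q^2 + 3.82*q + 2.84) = 0.6363*q^4 - 12.1332*q^3 + 2.1062*q^2 - 2.454*q - 7.4408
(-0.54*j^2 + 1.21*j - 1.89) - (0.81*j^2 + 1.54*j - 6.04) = -1.35*j^2 - 0.33*j + 4.15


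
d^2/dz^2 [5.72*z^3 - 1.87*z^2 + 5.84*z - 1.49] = 34.32*z - 3.74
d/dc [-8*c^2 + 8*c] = 8 - 16*c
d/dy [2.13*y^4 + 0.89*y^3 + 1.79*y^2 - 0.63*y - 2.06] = 8.52*y^3 + 2.67*y^2 + 3.58*y - 0.63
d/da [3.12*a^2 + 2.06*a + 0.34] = 6.24*a + 2.06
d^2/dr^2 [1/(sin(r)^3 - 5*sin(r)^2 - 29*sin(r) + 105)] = (-9*sin(r)^6 + 55*sin(r)^5 - 30*sin(r)^4 + 430*sin(r)^3 - 2965*sin(r)^2 - 2805*sin(r) + 2732)/(sin(r)^3 - 5*sin(r)^2 - 29*sin(r) + 105)^3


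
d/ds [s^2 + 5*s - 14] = 2*s + 5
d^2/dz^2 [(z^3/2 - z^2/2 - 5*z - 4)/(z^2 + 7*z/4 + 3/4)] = -380/(64*z^3 + 144*z^2 + 108*z + 27)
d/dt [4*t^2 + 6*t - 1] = 8*t + 6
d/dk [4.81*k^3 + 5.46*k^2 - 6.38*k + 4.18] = 14.43*k^2 + 10.92*k - 6.38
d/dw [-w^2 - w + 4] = -2*w - 1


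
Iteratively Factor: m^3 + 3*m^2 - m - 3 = (m + 3)*(m^2 - 1) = (m + 1)*(m + 3)*(m - 1)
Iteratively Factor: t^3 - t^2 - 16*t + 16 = (t + 4)*(t^2 - 5*t + 4) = (t - 1)*(t + 4)*(t - 4)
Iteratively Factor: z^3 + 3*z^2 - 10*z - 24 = (z + 2)*(z^2 + z - 12) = (z - 3)*(z + 2)*(z + 4)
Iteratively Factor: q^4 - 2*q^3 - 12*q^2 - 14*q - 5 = (q + 1)*(q^3 - 3*q^2 - 9*q - 5) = (q + 1)^2*(q^2 - 4*q - 5) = (q - 5)*(q + 1)^2*(q + 1)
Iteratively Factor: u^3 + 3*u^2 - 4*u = (u + 4)*(u^2 - u) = u*(u + 4)*(u - 1)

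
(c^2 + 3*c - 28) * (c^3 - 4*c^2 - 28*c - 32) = c^5 - c^4 - 68*c^3 - 4*c^2 + 688*c + 896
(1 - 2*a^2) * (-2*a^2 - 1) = 4*a^4 - 1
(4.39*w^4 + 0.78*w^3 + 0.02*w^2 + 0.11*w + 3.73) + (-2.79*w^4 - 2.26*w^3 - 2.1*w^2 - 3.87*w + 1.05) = 1.6*w^4 - 1.48*w^3 - 2.08*w^2 - 3.76*w + 4.78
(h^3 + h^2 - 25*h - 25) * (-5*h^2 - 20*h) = -5*h^5 - 25*h^4 + 105*h^3 + 625*h^2 + 500*h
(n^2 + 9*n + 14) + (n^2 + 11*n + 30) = 2*n^2 + 20*n + 44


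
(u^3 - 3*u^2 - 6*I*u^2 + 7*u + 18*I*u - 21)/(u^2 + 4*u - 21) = (u^2 - 6*I*u + 7)/(u + 7)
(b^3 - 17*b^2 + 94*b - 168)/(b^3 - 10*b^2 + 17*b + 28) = (b - 6)/(b + 1)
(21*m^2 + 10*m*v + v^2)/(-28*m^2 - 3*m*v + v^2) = (21*m^2 + 10*m*v + v^2)/(-28*m^2 - 3*m*v + v^2)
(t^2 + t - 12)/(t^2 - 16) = (t - 3)/(t - 4)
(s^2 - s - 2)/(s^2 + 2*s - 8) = (s + 1)/(s + 4)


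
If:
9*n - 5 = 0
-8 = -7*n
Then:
No Solution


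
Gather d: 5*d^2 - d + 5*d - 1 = 5*d^2 + 4*d - 1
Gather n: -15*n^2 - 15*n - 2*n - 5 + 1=-15*n^2 - 17*n - 4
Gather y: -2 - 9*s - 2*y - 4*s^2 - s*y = -4*s^2 - 9*s + y*(-s - 2) - 2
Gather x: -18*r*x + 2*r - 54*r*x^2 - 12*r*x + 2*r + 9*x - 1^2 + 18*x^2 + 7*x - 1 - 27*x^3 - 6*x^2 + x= 4*r - 27*x^3 + x^2*(12 - 54*r) + x*(17 - 30*r) - 2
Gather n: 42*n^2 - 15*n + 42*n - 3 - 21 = 42*n^2 + 27*n - 24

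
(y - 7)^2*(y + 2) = y^3 - 12*y^2 + 21*y + 98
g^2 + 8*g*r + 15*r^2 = (g + 3*r)*(g + 5*r)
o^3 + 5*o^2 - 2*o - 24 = (o - 2)*(o + 3)*(o + 4)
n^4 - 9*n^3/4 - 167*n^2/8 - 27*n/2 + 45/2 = (n - 6)*(n - 3/4)*(n + 2)*(n + 5/2)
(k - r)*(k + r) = k^2 - r^2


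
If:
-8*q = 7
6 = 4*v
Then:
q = -7/8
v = 3/2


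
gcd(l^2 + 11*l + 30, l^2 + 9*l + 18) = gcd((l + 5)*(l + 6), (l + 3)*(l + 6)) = l + 6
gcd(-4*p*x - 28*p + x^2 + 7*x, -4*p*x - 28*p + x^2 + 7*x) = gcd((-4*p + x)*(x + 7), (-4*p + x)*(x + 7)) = -4*p*x - 28*p + x^2 + 7*x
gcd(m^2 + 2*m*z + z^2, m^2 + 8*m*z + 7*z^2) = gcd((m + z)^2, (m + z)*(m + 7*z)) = m + z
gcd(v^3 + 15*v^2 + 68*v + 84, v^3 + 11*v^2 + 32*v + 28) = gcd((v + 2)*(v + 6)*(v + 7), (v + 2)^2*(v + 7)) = v^2 + 9*v + 14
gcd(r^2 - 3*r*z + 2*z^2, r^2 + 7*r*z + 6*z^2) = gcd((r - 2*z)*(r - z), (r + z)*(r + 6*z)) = 1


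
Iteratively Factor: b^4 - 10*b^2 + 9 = (b + 1)*(b^3 - b^2 - 9*b + 9) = (b - 3)*(b + 1)*(b^2 + 2*b - 3) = (b - 3)*(b + 1)*(b + 3)*(b - 1)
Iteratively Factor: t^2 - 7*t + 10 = (t - 5)*(t - 2)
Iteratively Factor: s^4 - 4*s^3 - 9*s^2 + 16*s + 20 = (s - 5)*(s^3 + s^2 - 4*s - 4) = (s - 5)*(s + 2)*(s^2 - s - 2) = (s - 5)*(s - 2)*(s + 2)*(s + 1)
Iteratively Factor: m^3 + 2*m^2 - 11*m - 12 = (m + 1)*(m^2 + m - 12) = (m - 3)*(m + 1)*(m + 4)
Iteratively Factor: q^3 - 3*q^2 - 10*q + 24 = (q + 3)*(q^2 - 6*q + 8) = (q - 2)*(q + 3)*(q - 4)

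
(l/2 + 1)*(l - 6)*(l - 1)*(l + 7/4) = l^4/2 - 13*l^3/8 - 67*l^2/8 - l + 21/2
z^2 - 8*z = z*(z - 8)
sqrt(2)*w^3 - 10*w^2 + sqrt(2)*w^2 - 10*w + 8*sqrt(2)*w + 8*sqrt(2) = (w - 4*sqrt(2))*(w - sqrt(2))*(sqrt(2)*w + sqrt(2))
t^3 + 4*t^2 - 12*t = t*(t - 2)*(t + 6)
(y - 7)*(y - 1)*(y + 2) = y^3 - 6*y^2 - 9*y + 14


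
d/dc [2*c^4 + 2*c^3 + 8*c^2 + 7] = 2*c*(4*c^2 + 3*c + 8)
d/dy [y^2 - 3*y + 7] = 2*y - 3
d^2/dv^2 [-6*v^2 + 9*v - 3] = -12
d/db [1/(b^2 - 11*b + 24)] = (11 - 2*b)/(b^2 - 11*b + 24)^2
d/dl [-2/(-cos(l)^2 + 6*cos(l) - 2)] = 4*(cos(l) - 3)*sin(l)/(cos(l)^2 - 6*cos(l) + 2)^2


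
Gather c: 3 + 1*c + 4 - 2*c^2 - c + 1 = 8 - 2*c^2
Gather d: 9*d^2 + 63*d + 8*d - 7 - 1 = 9*d^2 + 71*d - 8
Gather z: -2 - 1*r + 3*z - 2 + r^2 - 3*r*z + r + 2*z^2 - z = r^2 + 2*z^2 + z*(2 - 3*r) - 4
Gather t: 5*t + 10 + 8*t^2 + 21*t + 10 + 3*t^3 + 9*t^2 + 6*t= 3*t^3 + 17*t^2 + 32*t + 20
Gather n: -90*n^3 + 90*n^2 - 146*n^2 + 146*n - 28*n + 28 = -90*n^3 - 56*n^2 + 118*n + 28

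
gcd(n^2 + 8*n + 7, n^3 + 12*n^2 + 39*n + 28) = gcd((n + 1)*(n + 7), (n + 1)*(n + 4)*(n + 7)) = n^2 + 8*n + 7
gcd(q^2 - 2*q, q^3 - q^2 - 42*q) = q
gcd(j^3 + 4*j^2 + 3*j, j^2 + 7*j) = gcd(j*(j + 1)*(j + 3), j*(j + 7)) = j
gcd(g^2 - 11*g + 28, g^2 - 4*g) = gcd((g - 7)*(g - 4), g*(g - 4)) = g - 4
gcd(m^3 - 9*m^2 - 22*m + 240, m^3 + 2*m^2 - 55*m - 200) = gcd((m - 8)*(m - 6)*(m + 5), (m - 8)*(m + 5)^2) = m^2 - 3*m - 40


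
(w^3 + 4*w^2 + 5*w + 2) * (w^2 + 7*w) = w^5 + 11*w^4 + 33*w^3 + 37*w^2 + 14*w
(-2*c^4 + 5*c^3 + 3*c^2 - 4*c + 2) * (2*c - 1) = -4*c^5 + 12*c^4 + c^3 - 11*c^2 + 8*c - 2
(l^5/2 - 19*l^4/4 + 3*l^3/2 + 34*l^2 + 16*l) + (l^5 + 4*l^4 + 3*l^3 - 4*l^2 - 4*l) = 3*l^5/2 - 3*l^4/4 + 9*l^3/2 + 30*l^2 + 12*l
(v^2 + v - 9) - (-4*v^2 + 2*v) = 5*v^2 - v - 9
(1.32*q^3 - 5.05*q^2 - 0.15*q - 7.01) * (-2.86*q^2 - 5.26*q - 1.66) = -3.7752*q^5 + 7.4998*q^4 + 24.8008*q^3 + 29.2206*q^2 + 37.1216*q + 11.6366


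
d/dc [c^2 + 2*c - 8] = 2*c + 2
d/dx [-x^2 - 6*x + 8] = -2*x - 6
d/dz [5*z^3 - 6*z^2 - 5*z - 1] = 15*z^2 - 12*z - 5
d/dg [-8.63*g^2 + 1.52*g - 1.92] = 1.52 - 17.26*g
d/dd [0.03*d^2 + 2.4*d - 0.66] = 0.06*d + 2.4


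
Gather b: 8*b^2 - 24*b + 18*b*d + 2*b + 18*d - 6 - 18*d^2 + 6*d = 8*b^2 + b*(18*d - 22) - 18*d^2 + 24*d - 6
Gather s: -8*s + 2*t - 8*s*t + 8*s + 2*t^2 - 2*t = -8*s*t + 2*t^2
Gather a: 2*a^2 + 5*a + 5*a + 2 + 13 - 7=2*a^2 + 10*a + 8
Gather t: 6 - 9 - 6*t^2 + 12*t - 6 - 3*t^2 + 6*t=-9*t^2 + 18*t - 9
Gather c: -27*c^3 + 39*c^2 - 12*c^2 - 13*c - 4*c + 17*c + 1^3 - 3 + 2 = -27*c^3 + 27*c^2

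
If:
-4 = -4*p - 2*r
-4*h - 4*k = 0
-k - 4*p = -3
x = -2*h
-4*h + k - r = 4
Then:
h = -1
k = 1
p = 1/2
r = 1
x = 2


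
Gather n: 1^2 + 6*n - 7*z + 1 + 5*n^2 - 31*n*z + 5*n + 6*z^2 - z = 5*n^2 + n*(11 - 31*z) + 6*z^2 - 8*z + 2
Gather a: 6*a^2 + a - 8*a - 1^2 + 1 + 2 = 6*a^2 - 7*a + 2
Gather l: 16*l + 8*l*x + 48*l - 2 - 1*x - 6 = l*(8*x + 64) - x - 8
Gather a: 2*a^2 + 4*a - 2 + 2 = 2*a^2 + 4*a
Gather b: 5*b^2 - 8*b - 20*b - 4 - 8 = 5*b^2 - 28*b - 12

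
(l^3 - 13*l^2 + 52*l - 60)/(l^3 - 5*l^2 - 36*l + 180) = (l - 2)/(l + 6)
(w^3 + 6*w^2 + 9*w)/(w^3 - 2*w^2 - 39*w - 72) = w/(w - 8)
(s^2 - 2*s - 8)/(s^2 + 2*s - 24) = (s + 2)/(s + 6)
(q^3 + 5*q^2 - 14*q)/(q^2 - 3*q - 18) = q*(-q^2 - 5*q + 14)/(-q^2 + 3*q + 18)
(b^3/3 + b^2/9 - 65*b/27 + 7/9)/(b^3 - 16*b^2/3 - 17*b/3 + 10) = (9*b^3 + 3*b^2 - 65*b + 21)/(9*(3*b^3 - 16*b^2 - 17*b + 30))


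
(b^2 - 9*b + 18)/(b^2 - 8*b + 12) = (b - 3)/(b - 2)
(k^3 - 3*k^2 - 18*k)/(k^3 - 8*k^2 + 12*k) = (k + 3)/(k - 2)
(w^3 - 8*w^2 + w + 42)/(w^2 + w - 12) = (w^2 - 5*w - 14)/(w + 4)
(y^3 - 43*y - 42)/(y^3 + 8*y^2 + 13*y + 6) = (y - 7)/(y + 1)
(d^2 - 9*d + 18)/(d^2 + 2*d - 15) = (d - 6)/(d + 5)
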